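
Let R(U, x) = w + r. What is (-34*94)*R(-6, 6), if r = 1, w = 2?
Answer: -9588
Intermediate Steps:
R(U, x) = 3 (R(U, x) = 2 + 1 = 3)
(-34*94)*R(-6, 6) = -34*94*3 = -3196*3 = -9588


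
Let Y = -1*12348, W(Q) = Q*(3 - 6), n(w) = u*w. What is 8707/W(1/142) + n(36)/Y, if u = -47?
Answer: -424083001/1029 ≈ -4.1213e+5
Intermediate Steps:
n(w) = -47*w
W(Q) = -3*Q (W(Q) = Q*(-3) = -3*Q)
Y = -12348
8707/W(1/142) + n(36)/Y = 8707/((-3/142)) - 47*36/(-12348) = 8707/((-3*1/142)) - 1692*(-1/12348) = 8707/(-3/142) + 47/343 = 8707*(-142/3) + 47/343 = -1236394/3 + 47/343 = -424083001/1029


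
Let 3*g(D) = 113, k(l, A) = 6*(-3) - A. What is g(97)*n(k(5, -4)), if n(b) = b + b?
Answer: -3164/3 ≈ -1054.7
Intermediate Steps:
k(l, A) = -18 - A
g(D) = 113/3 (g(D) = (⅓)*113 = 113/3)
n(b) = 2*b
g(97)*n(k(5, -4)) = 113*(2*(-18 - 1*(-4)))/3 = 113*(2*(-18 + 4))/3 = 113*(2*(-14))/3 = (113/3)*(-28) = -3164/3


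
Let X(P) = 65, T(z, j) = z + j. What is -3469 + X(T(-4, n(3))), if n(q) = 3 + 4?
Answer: -3404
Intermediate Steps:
n(q) = 7
T(z, j) = j + z
-3469 + X(T(-4, n(3))) = -3469 + 65 = -3404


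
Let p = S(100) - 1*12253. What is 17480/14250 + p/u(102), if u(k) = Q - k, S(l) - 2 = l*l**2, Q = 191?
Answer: 74089363/6675 ≈ 11100.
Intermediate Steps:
S(l) = 2 + l**3 (S(l) = 2 + l*l**2 = 2 + l**3)
p = 987749 (p = (2 + 100**3) - 1*12253 = (2 + 1000000) - 12253 = 1000002 - 12253 = 987749)
u(k) = 191 - k
17480/14250 + p/u(102) = 17480/14250 + 987749/(191 - 1*102) = 17480*(1/14250) + 987749/(191 - 102) = 92/75 + 987749/89 = 74089363/6675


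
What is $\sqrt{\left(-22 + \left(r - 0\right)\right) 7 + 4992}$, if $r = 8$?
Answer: $\sqrt{4894} \approx 69.957$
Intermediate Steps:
$\sqrt{\left(-22 + \left(r - 0\right)\right) 7 + 4992} = \sqrt{\left(-22 + \left(8 - 0\right)\right) 7 + 4992} = \sqrt{\left(-22 + \left(8 + 0\right)\right) 7 + 4992} = \sqrt{\left(-22 + 8\right) 7 + 4992} = \sqrt{\left(-14\right) 7 + 4992} = \sqrt{-98 + 4992} = \sqrt{4894}$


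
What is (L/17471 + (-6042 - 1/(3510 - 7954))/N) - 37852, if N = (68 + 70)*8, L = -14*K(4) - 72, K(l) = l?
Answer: -3244984231159657/85715800896 ≈ -37858.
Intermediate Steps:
L = -128 (L = -14*4 - 72 = -56 - 72 = -128)
N = 1104 (N = 138*8 = 1104)
(L/17471 + (-6042 - 1/(3510 - 7954))/N) - 37852 = (-128/17471 + (-6042 - 1/(3510 - 7954))/1104) - 37852 = (-128*1/17471 + (-6042 - 1/(-4444))*(1/1104)) - 37852 = (-128/17471 + (-6042 - 1*(-1/4444))*(1/1104)) - 37852 = (-128/17471 + (-6042 + 1/4444)*(1/1104)) - 37852 = (-128/17471 - 26850647/4444*1/1104) - 37852 = (-128/17471 - 26850647/4906176) - 37852 = -469735644265/85715800896 - 37852 = -3244984231159657/85715800896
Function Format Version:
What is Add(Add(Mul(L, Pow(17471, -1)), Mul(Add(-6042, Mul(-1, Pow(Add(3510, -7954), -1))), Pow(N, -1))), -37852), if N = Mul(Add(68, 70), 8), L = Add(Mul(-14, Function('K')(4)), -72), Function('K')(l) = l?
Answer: Rational(-3244984231159657, 85715800896) ≈ -37858.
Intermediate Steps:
L = -128 (L = Add(Mul(-14, 4), -72) = Add(-56, -72) = -128)
N = 1104 (N = Mul(138, 8) = 1104)
Add(Add(Mul(L, Pow(17471, -1)), Mul(Add(-6042, Mul(-1, Pow(Add(3510, -7954), -1))), Pow(N, -1))), -37852) = Add(Add(Mul(-128, Pow(17471, -1)), Mul(Add(-6042, Mul(-1, Pow(Add(3510, -7954), -1))), Pow(1104, -1))), -37852) = Add(Add(Mul(-128, Rational(1, 17471)), Mul(Add(-6042, Mul(-1, Pow(-4444, -1))), Rational(1, 1104))), -37852) = Add(Add(Rational(-128, 17471), Mul(Add(-6042, Mul(-1, Rational(-1, 4444))), Rational(1, 1104))), -37852) = Add(Add(Rational(-128, 17471), Mul(Add(-6042, Rational(1, 4444)), Rational(1, 1104))), -37852) = Add(Add(Rational(-128, 17471), Mul(Rational(-26850647, 4444), Rational(1, 1104))), -37852) = Add(Add(Rational(-128, 17471), Rational(-26850647, 4906176)), -37852) = Add(Rational(-469735644265, 85715800896), -37852) = Rational(-3244984231159657, 85715800896)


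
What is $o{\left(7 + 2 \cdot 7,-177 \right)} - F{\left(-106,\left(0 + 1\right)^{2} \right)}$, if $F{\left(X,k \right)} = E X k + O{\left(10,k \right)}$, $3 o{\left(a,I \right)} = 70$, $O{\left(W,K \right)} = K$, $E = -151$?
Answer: $- \frac{47951}{3} \approx -15984.0$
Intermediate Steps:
$o{\left(a,I \right)} = \frac{70}{3}$ ($o{\left(a,I \right)} = \frac{1}{3} \cdot 70 = \frac{70}{3}$)
$F{\left(X,k \right)} = k - 151 X k$ ($F{\left(X,k \right)} = - 151 X k + k = k - 151 X k$)
$o{\left(7 + 2 \cdot 7,-177 \right)} - F{\left(-106,\left(0 + 1\right)^{2} \right)} = \frac{70}{3} - \left(0 + 1\right)^{2} \left(1 - -16006\right) = \frac{70}{3} - 1^{2} \left(1 + 16006\right) = \frac{70}{3} - 1 \cdot 16007 = \frac{70}{3} - 16007 = - \frac{47951}{3}$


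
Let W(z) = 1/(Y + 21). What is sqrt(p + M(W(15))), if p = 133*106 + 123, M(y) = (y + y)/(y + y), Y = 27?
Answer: sqrt(14222) ≈ 119.26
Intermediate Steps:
W(z) = 1/48 (W(z) = 1/(27 + 21) = 1/48)
M(y) = 1 (M(y) = (2*y)/((2*y)) = (2*y)*(1/(2*y)) = 1)
p = 14221 (p = 14098 + 123 = 14221)
sqrt(p + M(W(15))) = sqrt(14221 + 1) = sqrt(14222)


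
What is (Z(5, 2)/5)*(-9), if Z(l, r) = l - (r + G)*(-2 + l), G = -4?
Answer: -99/5 ≈ -19.800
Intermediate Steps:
Z(l, r) = l - (-4 + r)*(-2 + l) (Z(l, r) = l - (r - 4)*(-2 + l) = l - (-4 + r)*(-2 + l))
(Z(5, 2)/5)*(-9) = ((-8 + 2*2 + 5*5 - 1*5*2)/5)*(-9) = ((-8 + 4 + 25 - 10)*(⅕))*(-9) = (11*(⅕))*(-9) = (11/5)*(-9) = -99/5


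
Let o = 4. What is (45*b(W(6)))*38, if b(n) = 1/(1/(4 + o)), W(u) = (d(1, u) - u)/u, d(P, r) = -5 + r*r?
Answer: 13680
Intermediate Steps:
d(P, r) = -5 + r²
W(u) = (-5 + u² - u)/u (W(u) = ((-5 + u²) - u)/u = (-5 + u² - u)/u)
b(n) = 8 (b(n) = 1/(1/(4 + 4)) = 1/(1/8) = 1/(⅛) = 8)
(45*b(W(6)))*38 = (45*8)*38 = 360*38 = 13680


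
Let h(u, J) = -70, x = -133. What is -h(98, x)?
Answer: 70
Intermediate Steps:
-h(98, x) = -1*(-70) = 70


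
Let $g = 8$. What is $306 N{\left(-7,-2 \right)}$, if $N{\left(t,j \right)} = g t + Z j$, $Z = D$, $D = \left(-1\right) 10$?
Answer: $-11016$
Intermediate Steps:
$D = -10$
$Z = -10$
$N{\left(t,j \right)} = - 10 j + 8 t$ ($N{\left(t,j \right)} = 8 t - 10 j = - 10 j + 8 t$)
$306 N{\left(-7,-2 \right)} = 306 \left(\left(-10\right) \left(-2\right) + 8 \left(-7\right)\right) = 306 \left(20 - 56\right) = 306 \left(-36\right) = -11016$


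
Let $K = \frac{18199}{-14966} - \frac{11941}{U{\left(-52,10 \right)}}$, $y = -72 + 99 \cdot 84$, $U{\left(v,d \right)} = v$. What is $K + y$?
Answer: $\frac{3296753633}{389116} \approx 8472.4$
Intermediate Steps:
$y = 8244$ ($y = -72 + 8316 = 8244$)
$K = \frac{88881329}{389116}$ ($K = \frac{18199}{-14966} - \frac{11941}{-52} = 18199 \left(- \frac{1}{14966}\right) - - \frac{11941}{52} = - \frac{18199}{14966} + \frac{11941}{52} = \frac{88881329}{389116} \approx 228.42$)
$K + y = \frac{88881329}{389116} + 8244 = \frac{3296753633}{389116}$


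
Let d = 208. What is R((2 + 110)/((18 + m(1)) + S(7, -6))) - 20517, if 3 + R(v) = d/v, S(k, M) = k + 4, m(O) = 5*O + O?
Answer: -20455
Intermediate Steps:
m(O) = 6*O
S(k, M) = 4 + k
R(v) = -3 + 208/v
R((2 + 110)/((18 + m(1)) + S(7, -6))) - 20517 = (-3 + 208/(((2 + 110)/((18 + 6*1) + (4 + 7))))) - 20517 = (-3 + 208/((112/((18 + 6) + 11)))) - 20517 = (-3 + 208/((112/(24 + 11)))) - 20517 = (-3 + 208/((112/35))) - 20517 = (-3 + 208/((112*(1/35)))) - 20517 = (-3 + 208/(16/5)) - 20517 = (-3 + 208*(5/16)) - 20517 = (-3 + 65) - 20517 = 62 - 20517 = -20455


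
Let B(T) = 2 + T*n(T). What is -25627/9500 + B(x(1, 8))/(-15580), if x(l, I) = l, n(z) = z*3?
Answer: -262708/97375 ≈ -2.6979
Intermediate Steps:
n(z) = 3*z
B(T) = 2 + 3*T² (B(T) = 2 + T*(3*T) = 2 + 3*T²)
-25627/9500 + B(x(1, 8))/(-15580) = -25627/9500 + (2 + 3*1²)/(-15580) = -25627*1/9500 + (2 + 3*1)*(-1/15580) = -25627/9500 + (2 + 3)*(-1/15580) = -25627/9500 + 5*(-1/15580) = -25627/9500 - 1/3116 = -262708/97375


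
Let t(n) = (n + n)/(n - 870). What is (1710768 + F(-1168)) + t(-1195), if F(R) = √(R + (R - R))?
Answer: 706547662/413 + 4*I*√73 ≈ 1.7108e+6 + 34.176*I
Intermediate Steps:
t(n) = 2*n/(-870 + n) (t(n) = (2*n)/(-870 + n) = 2*n/(-870 + n))
F(R) = √R (F(R) = √(R + 0) = √R)
(1710768 + F(-1168)) + t(-1195) = (1710768 + √(-1168)) + 2*(-1195)/(-870 - 1195) = (1710768 + 4*I*√73) + 2*(-1195)/(-2065) = (1710768 + 4*I*√73) + 2*(-1195)*(-1/2065) = (1710768 + 4*I*√73) + 478/413 = 706547662/413 + 4*I*√73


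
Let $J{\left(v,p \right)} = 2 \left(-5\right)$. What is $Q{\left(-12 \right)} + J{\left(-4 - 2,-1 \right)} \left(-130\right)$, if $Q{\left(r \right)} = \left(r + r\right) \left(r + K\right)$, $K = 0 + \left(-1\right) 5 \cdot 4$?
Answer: $2068$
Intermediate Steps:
$K = -20$ ($K = 0 - 20 = -20$)
$Q{\left(r \right)} = 2 r \left(-20 + r\right)$ ($Q{\left(r \right)} = \left(r + r\right) \left(r - 20\right) = 2 r \left(-20 + r\right)$)
$J{\left(v,p \right)} = -10$
$Q{\left(-12 \right)} + J{\left(-4 - 2,-1 \right)} \left(-130\right) = 2 \left(-12\right) \left(-20 - 12\right) - -1300 = 2 \left(-12\right) \left(-32\right) + 1300 = 768 + 1300 = 2068$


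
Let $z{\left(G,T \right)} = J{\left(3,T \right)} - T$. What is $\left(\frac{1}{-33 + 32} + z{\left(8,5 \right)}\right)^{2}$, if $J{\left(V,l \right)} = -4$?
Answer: $100$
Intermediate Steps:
$z{\left(G,T \right)} = -4 - T$
$\left(\frac{1}{-33 + 32} + z{\left(8,5 \right)}\right)^{2} = \left(\frac{1}{-33 + 32} - 9\right)^{2} = \left(\frac{1}{-1} - 9\right)^{2} = \left(-1 - 9\right)^{2} = \left(-10\right)^{2} = 100$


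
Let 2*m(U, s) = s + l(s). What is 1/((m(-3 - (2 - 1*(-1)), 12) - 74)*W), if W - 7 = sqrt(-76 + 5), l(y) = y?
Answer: I/(62*(sqrt(71) - 7*I)) ≈ -0.00094086 + 0.0011325*I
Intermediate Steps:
W = 7 + I*sqrt(71) (W = 7 + sqrt(-76 + 5) = 7 + sqrt(-71) = 7 + I*sqrt(71) ≈ 7.0 + 8.4261*I)
m(U, s) = s (m(U, s) = (s + s)/2 = (2*s)/2 = s)
1/((m(-3 - (2 - 1*(-1)), 12) - 74)*W) = 1/((12 - 74)*(7 + I*sqrt(71))) = 1/(-62*(7 + I*sqrt(71))) = 1/(-434 - 62*I*sqrt(71))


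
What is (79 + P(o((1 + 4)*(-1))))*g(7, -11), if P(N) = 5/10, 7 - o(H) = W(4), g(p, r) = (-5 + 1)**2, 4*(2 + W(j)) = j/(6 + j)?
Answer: 1272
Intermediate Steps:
W(j) = -2 + j/(4*(6 + j)) (W(j) = -2 + (j/(6 + j))/4 = -2 + j/(4*(6 + j)))
g(p, r) = 16 (g(p, r) = (-4)**2 = 16)
o(H) = 89/10 (o(H) = 7 - (-48 - 7*4)/(4*(6 + 4)) = 7 - (-48 - 28)/(4*10) = 7 - (-76)/(4*10) = 7 - 1*(-19/10) = 7 + 19/10 = 89/10)
P(N) = 1/2 (P(N) = 5*(1/10) = 1/2)
(79 + P(o((1 + 4)*(-1))))*g(7, -11) = (79 + 1/2)*16 = (159/2)*16 = 1272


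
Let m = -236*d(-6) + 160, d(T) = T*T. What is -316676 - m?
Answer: -308340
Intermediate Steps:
d(T) = T²
m = -8336 (m = -236*(-6)² + 160 = -236*36 + 160 = -8496 + 160 = -8336)
-316676 - m = -316676 - 1*(-8336) = -316676 + 8336 = -308340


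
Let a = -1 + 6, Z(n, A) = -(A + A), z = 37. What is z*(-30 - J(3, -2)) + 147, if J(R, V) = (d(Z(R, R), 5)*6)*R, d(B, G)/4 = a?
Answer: -14283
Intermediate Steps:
Z(n, A) = -2*A
a = 5
d(B, G) = 20 (d(B, G) = 4*5 = 20)
J(R, V) = 120*R (J(R, V) = (20*6)*R = 120*R)
z*(-30 - J(3, -2)) + 147 = 37*(-30 - 120*3) + 147 = 37*(-30 - 1*360) + 147 = 37*(-30 - 360) + 147 = 37*(-390) + 147 = -14430 + 147 = -14283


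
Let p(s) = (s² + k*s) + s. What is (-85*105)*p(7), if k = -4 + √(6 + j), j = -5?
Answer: -312375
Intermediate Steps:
k = -3 (k = -4 + √(6 - 5) = -4 + √1 = -4 + 1 = -3)
p(s) = s² - 2*s (p(s) = (s² - 3*s) + s = s² - 2*s)
(-85*105)*p(7) = (-85*105)*(7*(-2 + 7)) = -62475*5 = -8925*35 = -312375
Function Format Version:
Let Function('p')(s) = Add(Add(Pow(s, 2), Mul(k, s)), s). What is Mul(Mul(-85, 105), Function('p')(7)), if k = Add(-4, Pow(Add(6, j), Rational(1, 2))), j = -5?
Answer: -312375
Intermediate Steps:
k = -3 (k = Add(-4, Pow(Add(6, -5), Rational(1, 2))) = Add(-4, Pow(1, Rational(1, 2))) = Add(-4, 1) = -3)
Function('p')(s) = Add(Pow(s, 2), Mul(-2, s)) (Function('p')(s) = Add(Add(Pow(s, 2), Mul(-3, s)), s) = Add(Pow(s, 2), Mul(-2, s)))
Mul(Mul(-85, 105), Function('p')(7)) = Mul(Mul(-85, 105), Mul(7, Add(-2, 7))) = Mul(-8925, Mul(7, 5)) = Mul(-8925, 35) = -312375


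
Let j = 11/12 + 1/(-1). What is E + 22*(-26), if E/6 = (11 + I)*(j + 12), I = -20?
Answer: -2431/2 ≈ -1215.5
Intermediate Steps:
j = -1/12 (j = 11*(1/12) + 1*(-1) = 11/12 - 1 = -1/12 ≈ -0.083333)
E = -1287/2 (E = 6*((11 - 20)*(-1/12 + 12)) = 6*(-9*143/12) = 6*(-429/4) = -1287/2 ≈ -643.50)
E + 22*(-26) = -1287/2 + 22*(-26) = -1287/2 - 572 = -2431/2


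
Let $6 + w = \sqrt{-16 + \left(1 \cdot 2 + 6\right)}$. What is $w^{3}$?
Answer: $-72 + 200 i \sqrt{2} \approx -72.0 + 282.84 i$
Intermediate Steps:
$w = -6 + 2 i \sqrt{2}$ ($w = -6 + \sqrt{-16 + \left(1 \cdot 2 + 6\right)} = -6 + \sqrt{-16 + \left(2 + 6\right)} = -6 + \sqrt{-16 + 8} = -6 + \sqrt{-8} = -6 + 2 i \sqrt{2} \approx -6.0 + 2.8284 i$)
$w^{3} = \left(-6 + 2 i \sqrt{2}\right)^{3}$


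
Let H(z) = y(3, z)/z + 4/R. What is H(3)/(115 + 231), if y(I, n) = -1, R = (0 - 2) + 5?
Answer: 1/346 ≈ 0.0028902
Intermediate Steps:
R = 3 (R = -2 + 5 = 3)
H(z) = 4/3 - 1/z (H(z) = -1/z + 4/3 = 4/3 - 1/z)
H(3)/(115 + 231) = (4/3 - 1/3)/(115 + 231) = (4/3 - 1*⅓)/346 = (4/3 - ⅓)/346 = (1/346)*1 = 1/346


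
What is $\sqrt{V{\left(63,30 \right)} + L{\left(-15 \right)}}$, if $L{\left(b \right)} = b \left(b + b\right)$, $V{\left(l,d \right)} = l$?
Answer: $3 \sqrt{57} \approx 22.65$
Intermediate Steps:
$L{\left(b \right)} = 2 b^{2}$ ($L{\left(b \right)} = b 2 b = 2 b^{2}$)
$\sqrt{V{\left(63,30 \right)} + L{\left(-15 \right)}} = \sqrt{63 + 2 \left(-15\right)^{2}} = \sqrt{63 + 2 \cdot 225} = \sqrt{63 + 450} = \sqrt{513} = 3 \sqrt{57}$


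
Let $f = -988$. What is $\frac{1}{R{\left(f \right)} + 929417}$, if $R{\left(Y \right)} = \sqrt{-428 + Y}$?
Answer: $\frac{929417}{863815961305} - \frac{2 i \sqrt{354}}{863815961305} \approx 1.0759 \cdot 10^{-6} - 4.3562 \cdot 10^{-11} i$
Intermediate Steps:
$\frac{1}{R{\left(f \right)} + 929417} = \frac{1}{\sqrt{-428 - 988} + 929417} = \frac{1}{\sqrt{-1416} + 929417} = \frac{1}{2 i \sqrt{354} + 929417} = \frac{1}{929417 + 2 i \sqrt{354}}$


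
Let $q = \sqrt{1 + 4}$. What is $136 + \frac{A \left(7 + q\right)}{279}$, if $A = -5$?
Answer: $\frac{37909}{279} - \frac{5 \sqrt{5}}{279} \approx 135.83$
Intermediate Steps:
$q = \sqrt{5} \approx 2.2361$
$136 + \frac{A \left(7 + q\right)}{279} = 136 + \frac{\left(-5\right) \left(7 + \sqrt{5}\right)}{279} = 136 + \frac{-35 - 5 \sqrt{5}}{279} = 136 - \left(\frac{35}{279} + \frac{5 \sqrt{5}}{279}\right) = \frac{37909}{279} - \frac{5 \sqrt{5}}{279}$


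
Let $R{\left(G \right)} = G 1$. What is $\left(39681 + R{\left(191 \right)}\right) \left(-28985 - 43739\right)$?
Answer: $-2899651328$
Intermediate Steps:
$R{\left(G \right)} = G$
$\left(39681 + R{\left(191 \right)}\right) \left(-28985 - 43739\right) = \left(39681 + 191\right) \left(-28985 - 43739\right) = 39872 \left(-72724\right) = -2899651328$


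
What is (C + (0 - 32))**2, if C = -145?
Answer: 31329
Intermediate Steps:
(C + (0 - 32))**2 = (-145 + (0 - 32))**2 = (-145 - 32)**2 = (-177)**2 = 31329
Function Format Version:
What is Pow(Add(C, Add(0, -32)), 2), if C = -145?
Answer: 31329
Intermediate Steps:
Pow(Add(C, Add(0, -32)), 2) = Pow(Add(-145, Add(0, -32)), 2) = Pow(Add(-145, -32), 2) = Pow(-177, 2) = 31329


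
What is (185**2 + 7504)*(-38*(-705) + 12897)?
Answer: 1656098823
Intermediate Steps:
(185**2 + 7504)*(-38*(-705) + 12897) = (34225 + 7504)*(26790 + 12897) = 41729*39687 = 1656098823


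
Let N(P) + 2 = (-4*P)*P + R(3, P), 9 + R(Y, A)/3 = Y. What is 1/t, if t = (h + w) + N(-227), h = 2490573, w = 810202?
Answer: 1/3094639 ≈ 3.2314e-7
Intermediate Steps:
R(Y, A) = -27 + 3*Y
N(P) = -20 - 4*P² (N(P) = -2 + ((-4*P)*P + (-27 + 3*3)) = -2 + (-4*P² + (-27 + 9)) = -2 + (-4*P² - 18) = -2 + (-18 - 4*P²) = -20 - 4*P²)
t = 3094639 (t = (2490573 + 810202) + (-20 - 4*(-227)²) = 3300775 + (-20 - 4*51529) = 3300775 + (-20 - 206116) = 3300775 - 206136 = 3094639)
1/t = 1/3094639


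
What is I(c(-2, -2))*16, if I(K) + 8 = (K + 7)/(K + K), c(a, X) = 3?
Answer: -304/3 ≈ -101.33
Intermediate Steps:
I(K) = -8 + (7 + K)/(2*K) (I(K) = -8 + (K + 7)/(K + K) = -8 + (7 + K)/((2*K)) = -8 + (7 + K)*(1/(2*K)) = -8 + (7 + K)/(2*K))
I(c(-2, -2))*16 = ((½)*(7 - 15*3)/3)*16 = ((½)*(⅓)*(7 - 45))*16 = ((½)*(⅓)*(-38))*16 = -19/3*16 = -304/3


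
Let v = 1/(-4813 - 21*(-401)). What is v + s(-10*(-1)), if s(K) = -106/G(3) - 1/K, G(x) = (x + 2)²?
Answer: -391443/90200 ≈ -4.3397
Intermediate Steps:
G(x) = (2 + x)²
s(K) = -106/25 - 1/K (s(K) = -106/(2 + 3)² - 1/K = -106/(5²) - 1/K = -106/25 - 1/K)
v = 1/3608 (v = 1/(-4813 + 8421) = 1/3608 ≈ 0.00027716)
v + s(-10*(-1)) = 1/3608 + (-106/25 - 1/((-10*(-1)))) = 1/3608 + (-106/25 - 1/10) = 1/3608 + (-106/25 - 1*⅒) = 1/3608 + (-106/25 - ⅒) = 1/3608 - 217/50 = -391443/90200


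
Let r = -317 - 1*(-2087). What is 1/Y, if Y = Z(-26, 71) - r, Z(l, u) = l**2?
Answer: -1/1094 ≈ -0.00091408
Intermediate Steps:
r = 1770 (r = -317 + 2087 = 1770)
Y = -1094 (Y = (-26)**2 - 1*1770 = 676 - 1770 = -1094)
1/Y = 1/(-1094) = -1/1094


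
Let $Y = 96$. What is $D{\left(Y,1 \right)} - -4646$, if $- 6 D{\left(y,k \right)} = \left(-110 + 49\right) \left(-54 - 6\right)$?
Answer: $4036$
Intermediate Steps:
$D{\left(y,k \right)} = -610$ ($D{\left(y,k \right)} = - \frac{\left(-110 + 49\right) \left(-54 - 6\right)}{6} = - \frac{\left(-61\right) \left(-60\right)}{6} = \left(- \frac{1}{6}\right) 3660 = -610$)
$D{\left(Y,1 \right)} - -4646 = -610 - -4646 = -610 + 4646 = 4036$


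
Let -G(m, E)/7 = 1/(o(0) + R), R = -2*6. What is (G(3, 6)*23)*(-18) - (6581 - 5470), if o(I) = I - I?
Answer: -2705/2 ≈ -1352.5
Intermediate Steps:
o(I) = 0
R = -12
G(m, E) = 7/12 (G(m, E) = -7/(0 - 12) = -7/(-12) = -7*(-1/12) = 7/12)
(G(3, 6)*23)*(-18) - (6581 - 5470) = ((7/12)*23)*(-18) - (6581 - 5470) = (161/12)*(-18) - 1*1111 = -483/2 - 1111 = -2705/2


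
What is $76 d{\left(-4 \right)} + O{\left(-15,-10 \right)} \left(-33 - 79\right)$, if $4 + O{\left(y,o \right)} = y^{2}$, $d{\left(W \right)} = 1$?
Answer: $-24676$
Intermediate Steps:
$O{\left(y,o \right)} = -4 + y^{2}$
$76 d{\left(-4 \right)} + O{\left(-15,-10 \right)} \left(-33 - 79\right) = 76 \cdot 1 + \left(-4 + \left(-15\right)^{2}\right) \left(-33 - 79\right) = 76 + \left(-4 + 225\right) \left(-33 - 79\right) = 76 + 221 \left(-112\right) = 76 - 24752 = -24676$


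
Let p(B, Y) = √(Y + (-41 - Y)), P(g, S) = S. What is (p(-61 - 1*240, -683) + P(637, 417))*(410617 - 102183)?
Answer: 128616978 + 308434*I*√41 ≈ 1.2862e+8 + 1.9749e+6*I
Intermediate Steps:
p(B, Y) = I*√41 (p(B, Y) = √(-41) = I*√41)
(p(-61 - 1*240, -683) + P(637, 417))*(410617 - 102183) = (I*√41 + 417)*(410617 - 102183) = (417 + I*√41)*308434 = 128616978 + 308434*I*√41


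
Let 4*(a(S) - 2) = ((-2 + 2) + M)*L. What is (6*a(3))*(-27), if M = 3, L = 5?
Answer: -1863/2 ≈ -931.50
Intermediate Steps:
a(S) = 23/4 (a(S) = 2 + (((-2 + 2) + 3)*5)/4 = 2 + ((0 + 3)*5)/4 = 2 + (3*5)/4 = 2 + (1/4)*15 = 2 + 15/4 = 23/4)
(6*a(3))*(-27) = (6*(23/4))*(-27) = (69/2)*(-27) = -1863/2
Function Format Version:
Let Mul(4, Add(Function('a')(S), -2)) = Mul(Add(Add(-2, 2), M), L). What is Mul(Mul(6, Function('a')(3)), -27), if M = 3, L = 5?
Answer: Rational(-1863, 2) ≈ -931.50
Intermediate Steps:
Function('a')(S) = Rational(23, 4) (Function('a')(S) = Add(2, Mul(Rational(1, 4), Mul(Add(Add(-2, 2), 3), 5))) = Add(2, Mul(Rational(1, 4), Mul(Add(0, 3), 5))) = Add(2, Mul(Rational(1, 4), Mul(3, 5))) = Add(2, Mul(Rational(1, 4), 15)) = Add(2, Rational(15, 4)) = Rational(23, 4))
Mul(Mul(6, Function('a')(3)), -27) = Mul(Mul(6, Rational(23, 4)), -27) = Mul(Rational(69, 2), -27) = Rational(-1863, 2)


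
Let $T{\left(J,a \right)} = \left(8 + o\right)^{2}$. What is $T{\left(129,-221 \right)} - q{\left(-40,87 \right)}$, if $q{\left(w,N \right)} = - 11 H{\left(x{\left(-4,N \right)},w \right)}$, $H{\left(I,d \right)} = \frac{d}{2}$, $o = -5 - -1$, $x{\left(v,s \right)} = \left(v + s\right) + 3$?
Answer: $-204$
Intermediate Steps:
$x{\left(v,s \right)} = 3 + s + v$ ($x{\left(v,s \right)} = \left(s + v\right) + 3 = 3 + s + v$)
$o = -4$ ($o = -5 + 1 = -4$)
$H{\left(I,d \right)} = \frac{d}{2}$ ($H{\left(I,d \right)} = d \frac{1}{2} = \frac{d}{2}$)
$T{\left(J,a \right)} = 16$ ($T{\left(J,a \right)} = \left(8 - 4\right)^{2} = 4^{2} = 16$)
$q{\left(w,N \right)} = - \frac{11 w}{2}$ ($q{\left(w,N \right)} = - 11 \frac{w}{2} = - \frac{11 w}{2}$)
$T{\left(129,-221 \right)} - q{\left(-40,87 \right)} = 16 - \left(- \frac{11}{2}\right) \left(-40\right) = 16 - 220 = -204$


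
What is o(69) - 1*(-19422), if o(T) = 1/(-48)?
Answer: 932255/48 ≈ 19422.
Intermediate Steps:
o(T) = -1/48
o(69) - 1*(-19422) = -1/48 - 1*(-19422) = -1/48 + 19422 = 932255/48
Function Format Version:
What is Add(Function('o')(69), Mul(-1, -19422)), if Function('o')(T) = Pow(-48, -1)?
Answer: Rational(932255, 48) ≈ 19422.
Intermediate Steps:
Function('o')(T) = Rational(-1, 48)
Add(Function('o')(69), Mul(-1, -19422)) = Add(Rational(-1, 48), Mul(-1, -19422)) = Add(Rational(-1, 48), 19422) = Rational(932255, 48)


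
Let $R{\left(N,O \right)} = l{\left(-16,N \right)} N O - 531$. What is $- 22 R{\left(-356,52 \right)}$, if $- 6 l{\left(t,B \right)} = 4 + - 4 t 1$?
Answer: $- \frac{13811930}{3} \approx -4.604 \cdot 10^{6}$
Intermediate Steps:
$l{\left(t,B \right)} = - \frac{2}{3} + \frac{2 t}{3}$ ($l{\left(t,B \right)} = - \frac{4 + - 4 t 1}{6} = - \frac{4 - 4 t}{6} = - \frac{2}{3} + \frac{2 t}{3}$)
$R{\left(N,O \right)} = -531 - \frac{34 N O}{3}$ ($R{\left(N,O \right)} = \left(- \frac{2}{3} + \frac{2}{3} \left(-16\right)\right) N O - 531 = \left(- \frac{2}{3} - \frac{32}{3}\right) N O - 531 = - \frac{34 N}{3} O - 531 = - \frac{34 N O}{3} - 531 = -531 - \frac{34 N O}{3}$)
$- 22 R{\left(-356,52 \right)} = - 22 \left(-531 - \left(- \frac{12104}{3}\right) 52\right) = - 22 \left(-531 + \frac{629408}{3}\right) = \left(-22\right) \frac{627815}{3} = - \frac{13811930}{3}$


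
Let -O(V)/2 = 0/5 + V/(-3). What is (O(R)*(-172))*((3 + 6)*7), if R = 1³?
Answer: -7224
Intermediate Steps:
R = 1
O(V) = 2*V/3 (O(V) = -2*(0/5 + V/(-3)) = -2*(0*(⅕) + V*(-⅓)) = -2*(0 - V/3) = -(-2)*V/3 = 2*V/3)
(O(R)*(-172))*((3 + 6)*7) = (((⅔)*1)*(-172))*((3 + 6)*7) = ((⅔)*(-172))*(9*7) = -344/3*63 = -7224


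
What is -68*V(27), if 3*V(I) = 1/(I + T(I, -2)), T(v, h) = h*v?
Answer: 68/81 ≈ 0.83951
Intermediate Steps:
V(I) = -1/(3*I) (V(I) = 1/(3*(I - 2*I)) = 1/(3*((-I))) = (-1/I)/3 = -1/(3*I))
-68*V(27) = -(-68)/(3*27) = -68*(-1/81) = 68/81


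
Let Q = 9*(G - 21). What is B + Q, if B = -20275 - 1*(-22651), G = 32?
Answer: 2475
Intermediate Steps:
Q = 99 (Q = 9*(32 - 21) = 9*11 = 99)
B = 2376 (B = -20275 + 22651 = 2376)
B + Q = 2376 + 99 = 2475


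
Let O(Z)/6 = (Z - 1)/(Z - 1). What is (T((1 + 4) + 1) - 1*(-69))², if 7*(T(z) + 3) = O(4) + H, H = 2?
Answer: 220900/49 ≈ 4508.2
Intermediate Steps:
O(Z) = 6 (O(Z) = 6*((Z - 1)/(Z - 1)) = 6*((-1 + Z)/(-1 + Z)) = 6*1 = 6)
T(z) = -13/7 (T(z) = -3 + (6 + 2)/7 = -3 + (⅐)*8 = -3 + 8/7 = -13/7)
(T((1 + 4) + 1) - 1*(-69))² = (-13/7 - 1*(-69))² = (-13/7 + 69)² = (470/7)² = 220900/49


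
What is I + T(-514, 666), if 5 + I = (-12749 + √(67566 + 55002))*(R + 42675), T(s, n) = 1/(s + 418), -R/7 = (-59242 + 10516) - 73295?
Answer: -1097624033569/96 + 1793644*√30642 ≈ -1.1120e+10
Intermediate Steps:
R = 854147 (R = -7*((-59242 + 10516) - 73295) = -7*(-48726 - 73295) = -7*(-122021) = 854147)
T(s, n) = 1/(418 + s)
I = -11433583683 + 1793644*√30642 (I = -5 + (-12749 + √(67566 + 55002))*(854147 + 42675) = -5 + (-12749 + √122568)*896822 = -5 + (-12749 + 2*√30642)*896822 = -5 + (-11433583678 + 1793644*√30642) = -11433583683 + 1793644*√30642 ≈ -1.1120e+10)
I + T(-514, 666) = (-11433583683 + 1793644*√30642) + 1/(418 - 514) = (-11433583683 + 1793644*√30642) + 1/(-96) = (-11433583683 + 1793644*√30642) - 1/96 = -1097624033569/96 + 1793644*√30642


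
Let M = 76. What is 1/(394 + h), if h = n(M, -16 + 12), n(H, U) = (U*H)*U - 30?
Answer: 1/1580 ≈ 0.00063291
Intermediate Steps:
n(H, U) = -30 + H*U**2 (n(H, U) = (H*U)*U - 30 = H*U**2 - 30 = -30 + H*U**2)
h = 1186 (h = -30 + 76*(-16 + 12)**2 = -30 + 76*(-4)**2 = -30 + 76*16 = -30 + 1216 = 1186)
1/(394 + h) = 1/(394 + 1186) = 1/1580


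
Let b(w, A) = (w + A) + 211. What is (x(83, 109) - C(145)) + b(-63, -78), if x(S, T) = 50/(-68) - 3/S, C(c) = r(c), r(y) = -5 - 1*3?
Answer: 217939/2822 ≈ 77.229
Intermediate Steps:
r(y) = -8 (r(y) = -5 - 3 = -8)
b(w, A) = 211 + A + w (b(w, A) = (A + w) + 211 = 211 + A + w)
C(c) = -8
x(S, T) = -25/34 - 3/S (x(S, T) = 50*(-1/68) - 3/S = -25/34 - 3/S)
(x(83, 109) - C(145)) + b(-63, -78) = ((-25/34 - 3/83) - 1*(-8)) + (211 - 78 - 63) = ((-25/34 - 3*1/83) + 8) + 70 = ((-25/34 - 3/83) + 8) + 70 = (-2177/2822 + 8) + 70 = 20399/2822 + 70 = 217939/2822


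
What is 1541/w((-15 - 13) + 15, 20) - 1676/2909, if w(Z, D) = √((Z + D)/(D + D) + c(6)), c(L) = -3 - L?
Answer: -1676/2909 - 3082*I*√3530/353 ≈ -0.57614 - 518.73*I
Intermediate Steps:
w(Z, D) = √(-9 + (D + Z)/(2*D)) (w(Z, D) = √((Z + D)/(D + D) + (-3 - 1*6)) = √((D + Z)/((2*D)) + (-3 - 6)) = √((D + Z)*(1/(2*D)) - 9) = √((D + Z)/(2*D) - 9) = √(-9 + (D + Z)/(2*D)))
1541/w((-15 - 13) + 15, 20) - 1676/2909 = 1541/((√(-34 + 2*((-15 - 13) + 15)/20)/2)) - 1676/2909 = 1541/((√(-34 + 2*(-28 + 15)*(1/20))/2)) - 1676*1/2909 = 1541/((√(-34 + 2*(-13)*(1/20))/2)) - 1676/2909 = 1541/((√(-34 - 13/10)/2)) - 1676/2909 = 1541/((√(-353/10)/2)) - 1676/2909 = 1541/(((I*√3530/10)/2)) - 1676/2909 = 1541/((I*√3530/20)) - 1676/2909 = 1541*(-2*I*√3530/353) - 1676/2909 = -3082*I*√3530/353 - 1676/2909 = -1676/2909 - 3082*I*√3530/353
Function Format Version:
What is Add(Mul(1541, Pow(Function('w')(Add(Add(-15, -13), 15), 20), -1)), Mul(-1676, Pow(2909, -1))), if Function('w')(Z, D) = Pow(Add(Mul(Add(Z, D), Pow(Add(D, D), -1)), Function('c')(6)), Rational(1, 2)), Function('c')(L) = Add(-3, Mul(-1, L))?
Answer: Add(Rational(-1676, 2909), Mul(Rational(-3082, 353), I, Pow(3530, Rational(1, 2)))) ≈ Add(-0.57614, Mul(-518.73, I))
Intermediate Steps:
Function('w')(Z, D) = Pow(Add(-9, Mul(Rational(1, 2), Pow(D, -1), Add(D, Z))), Rational(1, 2)) (Function('w')(Z, D) = Pow(Add(Mul(Add(Z, D), Pow(Add(D, D), -1)), Add(-3, Mul(-1, 6))), Rational(1, 2)) = Pow(Add(Mul(Add(D, Z), Pow(Mul(2, D), -1)), Add(-3, -6)), Rational(1, 2)) = Pow(Add(Mul(Add(D, Z), Mul(Rational(1, 2), Pow(D, -1))), -9), Rational(1, 2)) = Pow(Add(Mul(Rational(1, 2), Pow(D, -1), Add(D, Z)), -9), Rational(1, 2)) = Pow(Add(-9, Mul(Rational(1, 2), Pow(D, -1), Add(D, Z))), Rational(1, 2)))
Add(Mul(1541, Pow(Function('w')(Add(Add(-15, -13), 15), 20), -1)), Mul(-1676, Pow(2909, -1))) = Add(Mul(1541, Pow(Mul(Rational(1, 2), Pow(Add(-34, Mul(2, Add(Add(-15, -13), 15), Pow(20, -1))), Rational(1, 2))), -1)), Mul(-1676, Pow(2909, -1))) = Add(Mul(1541, Pow(Mul(Rational(1, 2), Pow(Add(-34, Mul(2, Add(-28, 15), Rational(1, 20))), Rational(1, 2))), -1)), Mul(-1676, Rational(1, 2909))) = Add(Mul(1541, Pow(Mul(Rational(1, 2), Pow(Add(-34, Mul(2, -13, Rational(1, 20))), Rational(1, 2))), -1)), Rational(-1676, 2909)) = Add(Mul(1541, Pow(Mul(Rational(1, 2), Pow(Add(-34, Rational(-13, 10)), Rational(1, 2))), -1)), Rational(-1676, 2909)) = Add(Mul(1541, Pow(Mul(Rational(1, 2), Pow(Rational(-353, 10), Rational(1, 2))), -1)), Rational(-1676, 2909)) = Add(Mul(1541, Pow(Mul(Rational(1, 2), Mul(Rational(1, 10), I, Pow(3530, Rational(1, 2)))), -1)), Rational(-1676, 2909)) = Add(Mul(1541, Pow(Mul(Rational(1, 20), I, Pow(3530, Rational(1, 2))), -1)), Rational(-1676, 2909)) = Add(Mul(1541, Mul(Rational(-2, 353), I, Pow(3530, Rational(1, 2)))), Rational(-1676, 2909)) = Add(Mul(Rational(-3082, 353), I, Pow(3530, Rational(1, 2))), Rational(-1676, 2909)) = Add(Rational(-1676, 2909), Mul(Rational(-3082, 353), I, Pow(3530, Rational(1, 2))))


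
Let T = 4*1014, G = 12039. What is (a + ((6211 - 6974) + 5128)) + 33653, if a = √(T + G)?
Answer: 38018 + √16095 ≈ 38145.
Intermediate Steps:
T = 4056
a = √16095 (a = √(4056 + 12039) = √16095 ≈ 126.87)
(a + ((6211 - 6974) + 5128)) + 33653 = (√16095 + ((6211 - 6974) + 5128)) + 33653 = (√16095 + (-763 + 5128)) + 33653 = (√16095 + 4365) + 33653 = (4365 + √16095) + 33653 = 38018 + √16095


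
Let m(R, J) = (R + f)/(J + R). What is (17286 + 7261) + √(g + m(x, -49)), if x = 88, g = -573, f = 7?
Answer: 24547 + 2*I*√216957/39 ≈ 24547.0 + 23.886*I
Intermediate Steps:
m(R, J) = (7 + R)/(J + R) (m(R, J) = (R + 7)/(J + R) = (7 + R)/(J + R))
(17286 + 7261) + √(g + m(x, -49)) = (17286 + 7261) + √(-573 + (7 + 88)/(-49 + 88)) = 24547 + √(-573 + 95/39) = 24547 + √(-22252/39) = 24547 + 2*I*√216957/39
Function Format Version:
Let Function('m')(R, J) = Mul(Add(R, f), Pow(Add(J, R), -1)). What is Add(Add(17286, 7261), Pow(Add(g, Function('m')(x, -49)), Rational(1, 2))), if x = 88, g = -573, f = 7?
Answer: Add(24547, Mul(Rational(2, 39), I, Pow(216957, Rational(1, 2)))) ≈ Add(24547., Mul(23.886, I))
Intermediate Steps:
Function('m')(R, J) = Mul(Pow(Add(J, R), -1), Add(7, R)) (Function('m')(R, J) = Mul(Add(R, 7), Pow(Add(J, R), -1)) = Mul(Add(7, R), Pow(Add(J, R), -1)) = Mul(Pow(Add(J, R), -1), Add(7, R)))
Add(Add(17286, 7261), Pow(Add(g, Function('m')(x, -49)), Rational(1, 2))) = Add(Add(17286, 7261), Pow(Add(-573, Mul(Pow(Add(-49, 88), -1), Add(7, 88))), Rational(1, 2))) = Add(24547, Pow(Add(-573, Mul(Pow(39, -1), 95)), Rational(1, 2))) = Add(24547, Pow(Add(-573, Mul(Rational(1, 39), 95)), Rational(1, 2))) = Add(24547, Pow(Add(-573, Rational(95, 39)), Rational(1, 2))) = Add(24547, Pow(Rational(-22252, 39), Rational(1, 2))) = Add(24547, Mul(Rational(2, 39), I, Pow(216957, Rational(1, 2))))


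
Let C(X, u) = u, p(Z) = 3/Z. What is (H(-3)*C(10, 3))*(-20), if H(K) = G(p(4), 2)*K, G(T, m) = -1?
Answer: -180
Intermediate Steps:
H(K) = -K
(H(-3)*C(10, 3))*(-20) = (-1*(-3)*3)*(-20) = (3*3)*(-20) = 9*(-20) = -180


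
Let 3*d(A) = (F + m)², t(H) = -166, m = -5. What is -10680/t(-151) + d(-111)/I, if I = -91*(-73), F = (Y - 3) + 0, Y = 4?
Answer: 106422188/1654107 ≈ 64.338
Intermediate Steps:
F = 1 (F = (4 - 3) + 0 = 1 + 0 = 1)
d(A) = 16/3 (d(A) = (1 - 5)²/3 = (⅓)*(-4)² = (⅓)*16 = 16/3)
I = 6643
-10680/t(-151) + d(-111)/I = -10680/(-166) + (16/3)/6643 = -10680*(-1/166) + (16/3)*(1/6643) = 5340/83 + 16/19929 = 106422188/1654107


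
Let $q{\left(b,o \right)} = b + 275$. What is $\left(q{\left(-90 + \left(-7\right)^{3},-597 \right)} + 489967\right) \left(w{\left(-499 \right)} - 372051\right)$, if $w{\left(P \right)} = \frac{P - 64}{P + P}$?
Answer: $- \frac{181869184640015}{998} \approx -1.8223 \cdot 10^{11}$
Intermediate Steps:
$w{\left(P \right)} = \frac{-64 + P}{2 P}$
$q{\left(b,o \right)} = 275 + b$
$\left(q{\left(-90 + \left(-7\right)^{3},-597 \right)} + 489967\right) \left(w{\left(-499 \right)} - 372051\right) = \left(\left(275 + \left(-90 + \left(-7\right)^{3}\right)\right) + 489967\right) \left(\frac{-64 - 499}{2 \left(-499\right)} - 372051\right) = \left(\left(275 - 433\right) + 489967\right) \left(\frac{1}{2} \left(- \frac{1}{499}\right) \left(-563\right) - 372051\right) = \left(\left(275 - 433\right) + 489967\right) \left(\frac{563}{998} - 372051\right) = \left(-158 + 489967\right) \left(- \frac{371306335}{998}\right) = 489809 \left(- \frac{371306335}{998}\right) = - \frac{181869184640015}{998}$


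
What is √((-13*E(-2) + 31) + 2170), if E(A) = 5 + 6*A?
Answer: 2*√573 ≈ 47.875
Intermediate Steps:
√((-13*E(-2) + 31) + 2170) = √((-13*(5 + 6*(-2)) + 31) + 2170) = √((-13*(5 - 12) + 31) + 2170) = √((-13*(-7) + 31) + 2170) = √((91 + 31) + 2170) = √(122 + 2170) = √2292 = 2*√573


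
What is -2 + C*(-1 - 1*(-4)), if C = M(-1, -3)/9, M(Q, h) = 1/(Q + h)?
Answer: -25/12 ≈ -2.0833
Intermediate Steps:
C = -1/36 (C = 1/(-1 - 3*9) = (⅑)/(-4) = -¼*⅑ = -1/36 ≈ -0.027778)
-2 + C*(-1 - 1*(-4)) = -2 - (-1 - 1*(-4))/36 = -2 - (-1 + 4)/36 = -2 - 1/36*3 = -2 - 1/12 = -25/12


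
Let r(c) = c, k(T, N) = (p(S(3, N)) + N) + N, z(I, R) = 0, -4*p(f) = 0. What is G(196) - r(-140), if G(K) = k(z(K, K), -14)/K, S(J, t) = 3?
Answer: 979/7 ≈ 139.86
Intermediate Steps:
p(f) = 0 (p(f) = -¼*0 = 0)
k(T, N) = 2*N (k(T, N) = (0 + N) + N = N + N = 2*N)
G(K) = -28/K (G(K) = (2*(-14))/K = -28/K)
G(196) - r(-140) = -28/196 - 1*(-140) = -28*1/196 + 140 = -⅐ + 140 = 979/7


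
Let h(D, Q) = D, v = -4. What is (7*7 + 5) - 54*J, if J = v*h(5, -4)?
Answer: 1134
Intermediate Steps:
J = -20 (J = -4*5 = -20)
(7*7 + 5) - 54*J = (7*7 + 5) - 54*(-20) = (49 + 5) + 1080 = 54 + 1080 = 1134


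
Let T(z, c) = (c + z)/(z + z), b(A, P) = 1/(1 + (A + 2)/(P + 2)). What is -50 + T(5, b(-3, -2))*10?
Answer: -45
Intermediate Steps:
b(A, P) = 1/(1 + (2 + A)/(2 + P))
T(z, c) = (c + z)/(2*z) (T(z, c) = (c + z)/((2*z)) = (c + z)*(1/(2*z)) = (c + z)/(2*z))
-50 + T(5, b(-3, -2))*10 = -50 + ((1/2)*((2 - 2)/(4 - 3 - 2) + 5)/5)*10 = -50 + ((1/2)*(1/5)*(0/(-1) + 5))*10 = -50 + ((1/2)*(1/5)*(-1*0 + 5))*10 = -50 + ((1/2)*(1/5)*(0 + 5))*10 = -50 + ((1/2)*(1/5)*5)*10 = -50 + (1/2)*10 = -50 + 5 = -45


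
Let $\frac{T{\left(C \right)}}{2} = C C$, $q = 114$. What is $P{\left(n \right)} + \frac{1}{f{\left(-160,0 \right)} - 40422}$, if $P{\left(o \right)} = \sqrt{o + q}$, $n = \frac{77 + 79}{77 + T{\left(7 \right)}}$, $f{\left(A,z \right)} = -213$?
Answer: $- \frac{1}{40635} + \frac{3 \sqrt{15638}}{35} \approx 10.719$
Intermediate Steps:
$T{\left(C \right)} = 2 C^{2}$ ($T{\left(C \right)} = 2 C C = 2 C^{2}$)
$n = \frac{156}{175}$ ($n = \frac{77 + 79}{77 + 2 \cdot 7^{2}} = \frac{156}{77 + 2 \cdot 49} = \frac{156}{77 + 98} = \frac{156}{175} \approx 0.89143$)
$P{\left(o \right)} = \sqrt{114 + o}$ ($P{\left(o \right)} = \sqrt{o + 114} = \sqrt{114 + o}$)
$P{\left(n \right)} + \frac{1}{f{\left(-160,0 \right)} - 40422} = \sqrt{114 + \frac{156}{175}} + \frac{1}{-213 - 40422} = \sqrt{\frac{20106}{175}} + \frac{1}{-40635} = \frac{3 \sqrt{15638}}{35} - \frac{1}{40635} = - \frac{1}{40635} + \frac{3 \sqrt{15638}}{35}$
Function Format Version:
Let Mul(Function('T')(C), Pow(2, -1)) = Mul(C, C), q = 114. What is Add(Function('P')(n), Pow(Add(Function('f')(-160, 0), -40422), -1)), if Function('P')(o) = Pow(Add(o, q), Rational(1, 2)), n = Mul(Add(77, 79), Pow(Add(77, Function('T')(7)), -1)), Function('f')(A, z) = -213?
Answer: Add(Rational(-1, 40635), Mul(Rational(3, 35), Pow(15638, Rational(1, 2)))) ≈ 10.719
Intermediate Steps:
Function('T')(C) = Mul(2, Pow(C, 2)) (Function('T')(C) = Mul(2, Mul(C, C)) = Mul(2, Pow(C, 2)))
n = Rational(156, 175) (n = Mul(Add(77, 79), Pow(Add(77, Mul(2, Pow(7, 2))), -1)) = Mul(156, Pow(Add(77, Mul(2, 49)), -1)) = Mul(156, Pow(Add(77, 98), -1)) = Mul(156, Pow(175, -1)) = Mul(156, Rational(1, 175)) = Rational(156, 175) ≈ 0.89143)
Function('P')(o) = Pow(Add(114, o), Rational(1, 2)) (Function('P')(o) = Pow(Add(o, 114), Rational(1, 2)) = Pow(Add(114, o), Rational(1, 2)))
Add(Function('P')(n), Pow(Add(Function('f')(-160, 0), -40422), -1)) = Add(Pow(Add(114, Rational(156, 175)), Rational(1, 2)), Pow(Add(-213, -40422), -1)) = Add(Pow(Rational(20106, 175), Rational(1, 2)), Pow(-40635, -1)) = Add(Mul(Rational(3, 35), Pow(15638, Rational(1, 2))), Rational(-1, 40635)) = Add(Rational(-1, 40635), Mul(Rational(3, 35), Pow(15638, Rational(1, 2))))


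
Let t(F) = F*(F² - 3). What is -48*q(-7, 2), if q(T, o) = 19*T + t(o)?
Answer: 6288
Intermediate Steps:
t(F) = F*(-3 + F²)
q(T, o) = 19*T + o*(-3 + o²)
-48*q(-7, 2) = -48*(19*(-7) + 2*(-3 + 2²)) = -48*(-133 + 2*(-3 + 4)) = -48*(-133 + 2*1) = -48*(-133 + 2) = -48*(-131) = 6288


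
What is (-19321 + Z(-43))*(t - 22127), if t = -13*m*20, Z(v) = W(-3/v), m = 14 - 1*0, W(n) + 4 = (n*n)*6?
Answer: 920703120057/1849 ≈ 4.9795e+8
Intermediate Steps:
W(n) = -4 + 6*n² (W(n) = -4 + (n*n)*6 = -4 + n²*6 = -4 + 6*n²)
m = 14 (m = 14 + 0 = 14)
Z(v) = -4 + 54/v² (Z(v) = -4 + 6*(-3/v)² = -4 + 6*(9/v²) = -4 + 54/v²)
t = -3640 (t = -13*14*20 = -182*20 = -3640)
(-19321 + Z(-43))*(t - 22127) = (-19321 + (-4 + 54/(-43)²))*(-3640 - 22127) = (-19321 + (-4 + 54*(1/1849)))*(-25767) = (-19321 + (-4 + 54/1849))*(-25767) = (-19321 - 7342/1849)*(-25767) = -35731871/1849*(-25767) = 920703120057/1849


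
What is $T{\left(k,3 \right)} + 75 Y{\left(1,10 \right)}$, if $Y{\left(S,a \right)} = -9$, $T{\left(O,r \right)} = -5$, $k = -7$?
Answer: $-680$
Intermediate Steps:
$T{\left(k,3 \right)} + 75 Y{\left(1,10 \right)} = -5 + 75 \left(-9\right) = -5 - 675 = -680$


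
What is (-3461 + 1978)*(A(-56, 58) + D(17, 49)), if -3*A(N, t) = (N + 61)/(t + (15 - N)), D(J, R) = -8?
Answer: 4598783/387 ≈ 11883.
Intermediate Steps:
A(N, t) = -(61 + N)/(3*(15 + t - N)) (A(N, t) = -(N + 61)/(3*(t + (15 - N))) = -(61 + N)/(3*(15 + t - N)))
(-3461 + 1978)*(A(-56, 58) + D(17, 49)) = (-3461 + 1978)*((-61 - 1*(-56))/(3*(15 + 58 - 1*(-56))) - 8) = -1483*((-61 + 56)/(3*(15 + 58 + 56)) - 8) = -1483*((⅓)*(-5)/129 - 8) = -1483*((⅓)*(1/129)*(-5) - 8) = -1483*(-5/387 - 8) = -1483*(-3101/387) = 4598783/387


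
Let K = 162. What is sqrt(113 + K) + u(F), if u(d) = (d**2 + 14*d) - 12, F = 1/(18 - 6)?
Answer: -1559/144 + 5*sqrt(11) ≈ 5.7567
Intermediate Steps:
F = 1/12 ≈ 0.083333
u(d) = -12 + d**2 + 14*d
sqrt(113 + K) + u(F) = sqrt(113 + 162) + (-12 + (1/12)**2 + 14*(1/12)) = sqrt(275) + (-12 + 1/144 + 7/6) = 5*sqrt(11) - 1559/144 = -1559/144 + 5*sqrt(11)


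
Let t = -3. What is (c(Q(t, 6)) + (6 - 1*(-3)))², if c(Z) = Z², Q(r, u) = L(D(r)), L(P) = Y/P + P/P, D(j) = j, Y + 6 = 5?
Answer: 9409/81 ≈ 116.16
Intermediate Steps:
Y = -1 (Y = -6 + 5 = -1)
L(P) = 1 - 1/P (L(P) = -1/P + P/P = -1/P + 1 = 1 - 1/P)
Q(r, u) = (-1 + r)/r
(c(Q(t, 6)) + (6 - 1*(-3)))² = (((-1 - 3)/(-3))² + (6 - 1*(-3)))² = ((-⅓*(-4))² + (6 + 3))² = ((4/3)² + 9)² = (16/9 + 9)² = (97/9)² = 9409/81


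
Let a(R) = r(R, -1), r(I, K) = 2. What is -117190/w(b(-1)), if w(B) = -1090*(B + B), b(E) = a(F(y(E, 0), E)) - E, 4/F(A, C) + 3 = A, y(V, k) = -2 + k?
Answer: 11719/654 ≈ 17.919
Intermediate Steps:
F(A, C) = 4/(-3 + A)
a(R) = 2
b(E) = 2 - E
w(B) = -2180*B
-117190/w(b(-1)) = -117190*(-1/(2180*(2 - 1*(-1)))) = -117190*(-1/(2180*(2 + 1))) = -117190/((-2180*3)) = -117190/(-6540) = -117190*(-1/6540) = 11719/654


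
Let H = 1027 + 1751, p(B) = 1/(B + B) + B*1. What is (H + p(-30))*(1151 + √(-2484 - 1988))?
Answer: 189775729/60 + 164879*I*√1118/30 ≈ 3.1629e+6 + 1.8377e+5*I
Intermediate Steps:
p(B) = B + 1/(2*B) (p(B) = 1/(2*B) + B = B + 1/(2*B))
H = 2778
(H + p(-30))*(1151 + √(-2484 - 1988)) = (2778 + (-30 + (½)/(-30)))*(1151 + √(-2484 - 1988)) = (2778 + (-30 + (½)*(-1/30)))*(1151 + √(-4472)) = (2778 + (-30 - 1/60))*(1151 + 2*I*√1118) = (2778 - 1801/60)*(1151 + 2*I*√1118) = 164879*(1151 + 2*I*√1118)/60 = 189775729/60 + 164879*I*√1118/30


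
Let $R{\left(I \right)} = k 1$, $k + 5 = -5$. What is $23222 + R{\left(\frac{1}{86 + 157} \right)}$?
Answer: $23212$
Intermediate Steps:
$k = -10$ ($k = -5 - 5 = -10$)
$R{\left(I \right)} = -10$ ($R{\left(I \right)} = \left(-10\right) 1 = -10$)
$23222 + R{\left(\frac{1}{86 + 157} \right)} = 23222 - 10 = 23212$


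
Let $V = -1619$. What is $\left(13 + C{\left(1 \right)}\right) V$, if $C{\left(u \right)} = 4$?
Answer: $-27523$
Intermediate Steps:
$\left(13 + C{\left(1 \right)}\right) V = \left(13 + 4\right) \left(-1619\right) = 17 \left(-1619\right) = -27523$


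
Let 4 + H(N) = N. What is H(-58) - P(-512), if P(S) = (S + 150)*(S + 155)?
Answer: -129296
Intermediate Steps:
P(S) = (150 + S)*(155 + S)
H(N) = -4 + N
H(-58) - P(-512) = (-4 - 58) - (23250 + (-512)² + 305*(-512)) = -62 - (23250 + 262144 - 156160) = -62 - 1*129234 = -62 - 129234 = -129296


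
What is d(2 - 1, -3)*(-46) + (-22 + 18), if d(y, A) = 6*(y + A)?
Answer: 548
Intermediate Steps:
d(y, A) = 6*A + 6*y (d(y, A) = 6*(A + y) = 6*A + 6*y)
d(2 - 1, -3)*(-46) + (-22 + 18) = (6*(-3) + 6*(2 - 1))*(-46) + (-22 + 18) = (-18 + 6*1)*(-46) - 4 = (-18 + 6)*(-46) - 4 = -12*(-46) - 4 = 552 - 4 = 548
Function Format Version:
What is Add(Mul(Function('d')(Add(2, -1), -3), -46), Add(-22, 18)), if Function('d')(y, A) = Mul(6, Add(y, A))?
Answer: 548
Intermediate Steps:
Function('d')(y, A) = Add(Mul(6, A), Mul(6, y)) (Function('d')(y, A) = Mul(6, Add(A, y)) = Add(Mul(6, A), Mul(6, y)))
Add(Mul(Function('d')(Add(2, -1), -3), -46), Add(-22, 18)) = Add(Mul(Add(Mul(6, -3), Mul(6, Add(2, -1))), -46), Add(-22, 18)) = Add(Mul(Add(-18, Mul(6, 1)), -46), -4) = Add(Mul(Add(-18, 6), -46), -4) = Add(Mul(-12, -46), -4) = Add(552, -4) = 548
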